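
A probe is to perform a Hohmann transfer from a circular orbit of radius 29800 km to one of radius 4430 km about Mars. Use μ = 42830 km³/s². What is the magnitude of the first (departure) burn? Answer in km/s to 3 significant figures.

Semi-major axis of the transfer orbit: a_t = (29800 + 4430)/2 = 17115 km.
On the circular orbit at r = 29800 km, v_c = √(μ/r) = 1.19885 km/s.
Vis-viva on the transfer ellipse at r = 29800 km gives v_t = √[μ(2/r − 1/a_t)] = 0.609929 km/s.
Δv₁ = |v_t − v_c| = |0.609929 − 1.19885| = 0.5889 km/s.

Δv₁ = 0.589 km/s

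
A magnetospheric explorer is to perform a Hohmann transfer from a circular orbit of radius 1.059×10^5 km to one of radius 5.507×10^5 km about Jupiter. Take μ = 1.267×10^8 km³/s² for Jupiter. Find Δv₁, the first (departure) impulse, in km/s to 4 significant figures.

Δv₁ = 10.21 km/s

Semi-major axis of the transfer orbit: a_t = (1.059×10^5 + 5.507×10^5)/2 = 3.283×10^5 km.
On the circular orbit at r = 1.059×10^5 km, v_c = √(μ/r) = 34.59 km/s.
Transfer-orbit speed at the same r (vis-viva, a = a_t): v_t = √[μ(2/r − 1/a_t)] = 44.80 km/s.
Δv₁ = |v_t − v_c| = |44.80 − 34.59| = 10.21 km/s.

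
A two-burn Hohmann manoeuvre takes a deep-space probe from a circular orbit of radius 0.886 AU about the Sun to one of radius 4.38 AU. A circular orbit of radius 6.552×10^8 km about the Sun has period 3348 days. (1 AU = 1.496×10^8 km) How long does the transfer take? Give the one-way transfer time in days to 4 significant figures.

t = 780.3 days

From Kepler's third law T² = 4π²r³/μ at r = 6.552×10^8 km, T = 3348 days = 3348 × 86400 s = 2.892672×10^8 s: μ = 4π²r³/T² = 1.32704×10^11 km³/s².
In km: r₁ = 0.886 × 1.496×10^8 = 1.325456×10^8 km; r₂ = 4.38 × 1.496×10^8 = 6.55248×10^8 km.
The Hohmann ellipse has a_t = (r₁ + r₂)/2 = 3.938968×10^8 km.
Transfer time t = π√(a_t³/μ) = π√((3.938968×10^8)³ / 1.32704×10^11) = 6.742×10^7 s.
Converting: 6.742×10^7 s ÷ 86400 s/day = 780.3 days.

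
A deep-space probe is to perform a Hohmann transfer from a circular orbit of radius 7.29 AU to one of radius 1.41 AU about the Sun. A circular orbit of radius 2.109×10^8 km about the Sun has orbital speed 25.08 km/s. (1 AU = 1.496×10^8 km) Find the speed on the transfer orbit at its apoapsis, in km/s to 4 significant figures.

v = 6.279 km/s

From the circular-orbit relation v² = μ/r at r = 2.109×10^8 km: μ = v²r = (25.08)² × 2.109×10^8 = 1.32657×10^11 km³/s².
In km: r₁ = 7.29 × 1.496×10^8 = 1.090584×10^9 km; r₂ = 1.41 × 1.496×10^8 = 2.10936×10^8 km.
Transfer-ellipse semi-major axis a_t = (r₁ + r₂)/2 = (1.090584×10^9 + 2.10936×10^8)/2 = 6.5076×10^8 km.
The apoapsis of the transfer ellipse is at r = 1.090584×10^9 km.
From the vis-viva equation, v = √[μ(2/r − 1/a_t)] = 6.279 km/s.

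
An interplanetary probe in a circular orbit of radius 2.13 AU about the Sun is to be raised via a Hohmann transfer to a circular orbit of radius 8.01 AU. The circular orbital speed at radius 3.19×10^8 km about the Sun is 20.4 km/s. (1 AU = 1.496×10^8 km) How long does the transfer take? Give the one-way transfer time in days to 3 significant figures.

From the circular-orbit relation v² = μ/r at r = 3.19×10^8 km: μ = v²r = (20.4)² × 3.19×10^8 = 1.32755×10^11 km³/s².
In km: r₁ = 2.13 × 1.496×10^8 = 3.18648×10^8 km; r₂ = 8.01 × 1.496×10^8 = 1.198296×10^9 km.
The Hohmann ellipse has a_t = (r₁ + r₂)/2 = 7.58472×10^8 km.
Transfer time t = π√(a_t³/μ) = π√((7.58472×10^8)³ / 1.32755×10^11) = 1.801×10^8 s.
Converting: 1.801×10^8 s ÷ 86400 s/day = 2080 days.

t = 2080 days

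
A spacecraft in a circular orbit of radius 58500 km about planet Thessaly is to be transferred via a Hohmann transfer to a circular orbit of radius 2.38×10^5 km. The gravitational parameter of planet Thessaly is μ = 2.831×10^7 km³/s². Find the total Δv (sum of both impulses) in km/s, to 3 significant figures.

Δv = 9.93 km/s

The Hohmann ellipse has a_t = (r₁ + r₂)/2 = 1.4825×10^5 km.
At r₁ the circular-orbit speed is v₁ = √(μ/r₁) = 21.998 km/s.
Transfer-orbit speed at r₁ (vis-viva equation): v_p = √[μ(2/r₁ − 1/a_t)] = 27.873 km/s.
First burn Δv₁ = |v_p − v₁| = 5.875 km/s.
At r₂, v₂ = √(μ/r₂) = 10.906 km/s.
Transfer-orbit speed at r₂: v_a = √[μ(2/r₂ − 1/a_t)] = 6.8511 km/s.
Second burn Δv₂ = |v₂ − v_a| = 4.055 km/s.
Δv = Δv₁ + Δv₂ = 5.875 + 4.055 = 9.930 km/s.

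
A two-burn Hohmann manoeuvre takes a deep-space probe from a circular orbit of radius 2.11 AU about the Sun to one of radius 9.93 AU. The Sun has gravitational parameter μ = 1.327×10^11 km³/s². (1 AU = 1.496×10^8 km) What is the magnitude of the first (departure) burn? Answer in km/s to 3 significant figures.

Δv₁ = 5.83 km/s

In km: r₁ = 2.11 × 1.496×10^8 = 3.15656×10^8 km; r₂ = 9.93 × 1.496×10^8 = 1.485528×10^9 km.
The Hohmann ellipse has a_t = (r₁ + r₂)/2 = 9.00592×10^8 km.
On the circular orbit at r = 3.15656×10^8 km, v_c = √(μ/r) = 20.50 km/s.
Transfer-orbit speed at the same r (vis-viva, a = a_t): v_t = √[μ(2/r − 1/a_t)] = 26.33 km/s.
Δv₁ = |v_t − v_c| = |26.33 − 20.50| = 5.830 km/s.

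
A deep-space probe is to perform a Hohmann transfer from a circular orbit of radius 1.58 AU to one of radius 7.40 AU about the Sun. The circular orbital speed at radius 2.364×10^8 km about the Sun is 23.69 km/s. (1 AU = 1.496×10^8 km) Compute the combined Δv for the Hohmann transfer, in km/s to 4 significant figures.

Δv = 11.18 km/s

From the circular-orbit relation v² = μ/r at r = 2.364×10^8 km: μ = v²r = (23.69)² × 2.364×10^8 = 1.32671×10^11 km³/s².
In km: r₁ = 1.58 × 1.496×10^8 = 2.36368×10^8 km; r₂ = 7.40 × 1.496×10^8 = 1.10704×10^9 km.
The Hohmann ellipse has a_t = (r₁ + r₂)/2 = 6.71704×10^8 km.
At r₁ the circular-orbit speed is v₁ = √(μ/r₁) = 23.692 km/s.
Transfer-orbit speed at r₁ (vis-viva): v_p = √[μ(2/r₁ − 1/a_t)] = 30.415 km/s.
First burn Δv₁ = |v_p − v₁| = 6.723 km/s.
Circular speed at r₂: v₂ = √(μ/r₂) = 10.947 km/s.
Transfer-orbit speed at r₂: v_a = √[μ(2/r₂ − 1/a_t)] = 6.4940 km/s.
Second burn Δv₂ = |v₂ − v_a| = 4.453 km/s.
Total Δv = Δv₁ + Δv₂ = 11.18 km/s.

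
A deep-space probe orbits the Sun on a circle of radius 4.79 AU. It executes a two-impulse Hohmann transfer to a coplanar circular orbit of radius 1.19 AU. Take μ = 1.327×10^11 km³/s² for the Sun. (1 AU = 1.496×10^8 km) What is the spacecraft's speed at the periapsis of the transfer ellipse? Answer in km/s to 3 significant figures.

v = 34.6 km/s

In km: r₁ = 4.79 × 1.496×10^8 = 7.16584×10^8 km; r₂ = 1.19 × 1.496×10^8 = 1.78024×10^8 km.
The Hohmann ellipse has a_t = (r₁ + r₂)/2 = 4.47304×10^8 km.
The periapsis of the transfer ellipse is at r = 1.78024×10^8 km.
Applying v² = μ(2/r − 1/a_t): v = 34.56 km/s.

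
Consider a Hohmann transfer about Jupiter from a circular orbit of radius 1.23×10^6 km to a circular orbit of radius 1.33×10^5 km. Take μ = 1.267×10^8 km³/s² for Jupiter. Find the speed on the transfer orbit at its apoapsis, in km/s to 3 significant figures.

Transfer-ellipse semi-major axis a_t = (r₁ + r₂)/2 = (1.230×10^6 + 1.330×10^5)/2 = 6.815×10^5 km.
At apoapsis, r = 1.230×10^6 km.
Vis-viva: v = √[μ(2/r − 1/a_t)] = √[1.267×10^8 × (2/1.230×10^6 − 1/6.815×10^5)] = 4.484 km/s.

v = 4.48 km/s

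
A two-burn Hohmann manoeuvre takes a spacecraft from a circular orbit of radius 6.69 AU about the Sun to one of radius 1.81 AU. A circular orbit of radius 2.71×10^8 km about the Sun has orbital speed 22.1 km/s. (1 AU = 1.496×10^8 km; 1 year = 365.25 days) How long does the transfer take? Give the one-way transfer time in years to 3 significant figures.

From the circular-orbit relation v² = μ/r at r = 2.71×10^8 km: μ = v²r = (22.1)² × 2.71×10^8 = 1.32359×10^11 km³/s².
In km: r₁ = 6.69 × 1.496×10^8 = 1.000824×10^9 km; r₂ = 1.81 × 1.496×10^8 = 2.70776×10^8 km.
Semi-major axis of the transfer orbit: a_t = (1.000824×10^9 + 2.70776×10^8)/2 = 6.358×10^8 km.
Transfer time t = π√(a_t³/μ) = π√((6.358×10^8)³ / 1.32359×10^11) = 1.384×10^8 s.
Converting: 1.384×10^8 s ÷ 3.15576×10^7 s/year (365.25 × 86400) = 4.39 years.

t = 4.39 years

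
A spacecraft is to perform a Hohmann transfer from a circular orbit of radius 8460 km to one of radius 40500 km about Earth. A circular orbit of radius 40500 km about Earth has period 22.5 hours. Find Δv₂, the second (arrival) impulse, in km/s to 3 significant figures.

Δv₂ = 1.29 km/s

From Kepler's third law T² = 4π²r³/μ at r = 40500 km, T = 22.5 hours = 22.5 × 3600 s = 81000 s: μ = 4π²r³/T² = 3.99719×10^5 km³/s².
Semi-major axis of the transfer orbit: a_t = (8460 + 40500)/2 = 24480 km.
Circular speed at r = 40500 km: v_c = √(μ/r) = 3.142 km/s.
Vis-viva on the transfer ellipse at r = 40500 km gives v_t = √[μ(2/r − 1/a_t)] = 1.847 km/s.
Δv₂ = |v_t − v_c| = |1.847 − 3.142| = 1.295 km/s.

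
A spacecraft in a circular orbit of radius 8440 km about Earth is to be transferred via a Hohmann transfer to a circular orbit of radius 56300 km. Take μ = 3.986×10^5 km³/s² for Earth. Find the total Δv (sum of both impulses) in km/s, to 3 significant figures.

Transfer-ellipse semi-major axis a_t = (r₁ + r₂)/2 = (8440 + 56300)/2 = 32370 km.
Circular speed at r₁: v₁ = √(μ/r₁) = √(3.986×10^5/8440) = 6.872 km/s.
On the transfer ellipse at r₁, vis-viva gives v_p = √[μ(2/r₁ − 1/a_t)] = 9.063 km/s.
First burn Δv₁ = |v_p − v₁| = 2.191 km/s.
Circular speed at r₂: v₂ = √(μ/r₂) = 2.661 km/s.
Transfer-orbit speed at r₂: v_a = √[μ(2/r₂ − 1/a_t)] = 1.359 km/s.
Second burn Δv₂ = |v₂ − v_a| = 1.302 km/s.
Total Δv = Δv₁ + Δv₂ = 3.493 km/s.

Δv = 3.49 km/s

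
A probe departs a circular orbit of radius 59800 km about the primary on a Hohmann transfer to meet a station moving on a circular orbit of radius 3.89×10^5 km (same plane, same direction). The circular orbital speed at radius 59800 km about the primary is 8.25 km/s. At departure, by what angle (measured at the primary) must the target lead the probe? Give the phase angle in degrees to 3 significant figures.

φ = 101°

From the circular-orbit relation v² = μ/r at r = 59800 km: μ = v²r = (8.25)² × 59800 = 4.07014×10^6 km³/s².
The Hohmann ellipse has a_t = (r₁ + r₂)/2 = 2.244×10^5 km.
Transfer time t = π√(a_t³/μ) = 1.6553×10^5 s.
The target's mean motion on its circular orbit is ω₂ = √(μ/r₂³) = 8.3153×10^-6 rad/s.
Angle swept by the target during transfer: ω₂·t = 1.3764 rad = 78.86°.
The probe traverses 180° on the transfer ellipse, so the target must lead by 180° − 78.86° = 101°.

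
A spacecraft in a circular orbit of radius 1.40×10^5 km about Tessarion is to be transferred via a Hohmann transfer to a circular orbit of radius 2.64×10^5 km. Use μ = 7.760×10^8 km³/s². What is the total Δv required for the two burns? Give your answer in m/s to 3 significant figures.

Semi-major axis of the transfer orbit: a_t = (1.400×10^5 + 2.640×10^5)/2 = 2.020×10^5 km.
At r₁ the circular-orbit speed is v₁ = √(μ/r₁) = 74.45 km/s.
On the transfer ellipse at r₁, v² = μ(2/r − 1/a) gives v_p = √[μ(2/r₁ − 1/a_t)] = 85.11 km/s.
First burn Δv₁ = |v_p − v₁| = 10.66 km/s.
At r₂, v₂ = √(μ/r₂) = 54.216 km/s.
Transfer-orbit speed at r₂: v_a = √[μ(2/r₂ − 1/a_t)] = 45.135 km/s.
Second burn Δv₂ = |v₂ − v_a| = 9.081 km/s.
Δv = Δv₁ + Δv₂ = 10.66 + 9.081 = 19.74 km/s.

Δv = 19700 m/s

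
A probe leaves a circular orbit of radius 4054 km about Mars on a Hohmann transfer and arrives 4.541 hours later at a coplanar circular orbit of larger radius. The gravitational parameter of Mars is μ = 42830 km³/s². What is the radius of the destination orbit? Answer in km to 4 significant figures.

Transfer time t = 4.541 hours = 16347.6 s, and t = π√(a_t³/μ).
So a_t = (μ t²/π²)^(1/3) = (42830 × (16347.6)² / π²)^(1/3) = 10506 km.
Since a_t = (r₁ + r₂)/2, r₂ = 2a_t − r₁ = 2×10506 − 4054 = 16958 km.

r₂ = 16960 km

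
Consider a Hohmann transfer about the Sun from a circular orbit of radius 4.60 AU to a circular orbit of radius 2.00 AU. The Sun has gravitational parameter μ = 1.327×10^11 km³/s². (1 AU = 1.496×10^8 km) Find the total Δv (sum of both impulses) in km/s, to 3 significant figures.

Δv = 6.88 km/s

In km: r₁ = 4.60 × 1.496×10^8 = 6.8816×10^8 km; r₂ = 2.00 × 1.496×10^8 = 2.992×10^8 km.
Semi-major axis of the transfer orbit: a_t = (6.8816×10^8 + 2.992×10^8)/2 = 4.9368×10^8 km.
At r₁ the circular-orbit speed is v₁ = √(μ/r₁) = 13.88643 km/s.
On the transfer ellipse at r₁, vis-viva gives v_a = √[μ(2/r₁ − 1/a_t)] = 10.81057 km/s.
First burn Δv₁ = |v_a − v₁| = 3.0759 km/s.
At r₂, v₂ = √(μ/r₂) = 21.0598 km/s.
Transfer-orbit speed at r₂: v_p = √[μ(2/r₂ − 1/a_t)] = 24.8643 km/s.
Second burn Δv₂ = |v₂ − v_p| = 3.8045 km/s.
Δv = Δv₁ + Δv₂ = 3.0759 + 3.8045 = 6.880 km/s.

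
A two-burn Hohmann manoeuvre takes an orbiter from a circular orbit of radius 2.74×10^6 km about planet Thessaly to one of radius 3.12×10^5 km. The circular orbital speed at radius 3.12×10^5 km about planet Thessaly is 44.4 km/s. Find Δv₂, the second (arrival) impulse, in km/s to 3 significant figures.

From the circular-orbit relation v² = μ/r at r = 3.12×10^5 km: μ = v²r = (44.4)² × 3.12×10^5 = 6.15064×10^8 km³/s².
The Hohmann ellipse has a_t = (r₁ + r₂)/2 = 1.526×10^6 km.
On the circular orbit at r = 3.120×10^5 km, v_c = √(μ/r) = 44.40 km/s.
Transfer-orbit speed at the same r (vis-viva, a = a_t): v_t = √[μ(2/r − 1/a_t)] = 59.50 km/s.
Δv₂ = |v_t − v_c| = |59.50 − 44.40| = 15.10 km/s.

Δv₂ = 15.1 km/s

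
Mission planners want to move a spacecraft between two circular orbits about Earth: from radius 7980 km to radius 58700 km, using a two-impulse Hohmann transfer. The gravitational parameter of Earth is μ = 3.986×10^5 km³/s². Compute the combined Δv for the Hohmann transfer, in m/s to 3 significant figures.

Δv = 3640 m/s

The Hohmann ellipse has a_t = (r₁ + r₂)/2 = 33340 km.
At r₁ the circular-orbit speed is v₁ = √(μ/r₁) = 7.068 km/s.
Transfer-orbit speed at r₁ (vis-viva): v_p = √[μ(2/r₁ − 1/a_t)] = 9.378 km/s.
First burn Δv₁ = |v_p − v₁| = 2.310 km/s.
Circular speed at r₂: v₂ = √(μ/r₂) = 2.606 km/s.
Transfer-orbit speed at r₂: v_a = √[μ(2/r₂ − 1/a_t)] = 1.275 km/s.
Second burn Δv₂ = |v₂ − v_a| = 1.331 km/s.
Total Δv = Δv₁ + Δv₂ = 3.641 km/s.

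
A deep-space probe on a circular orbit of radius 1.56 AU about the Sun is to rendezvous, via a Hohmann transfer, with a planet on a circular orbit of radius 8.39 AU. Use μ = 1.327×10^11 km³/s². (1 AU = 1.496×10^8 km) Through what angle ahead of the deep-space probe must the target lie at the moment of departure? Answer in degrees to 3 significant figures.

In km: r₁ = 1.56 × 1.496×10^8 = 2.33376×10^8 km; r₂ = 8.39 × 1.496×10^8 = 1.255144×10^9 km.
The Hohmann ellipse has a_t = (r₁ + r₂)/2 = 7.4426×10^8 km.
The half-period of the transfer ellipse is t = π√(a_t³/μ) = 1.7511×10^8 s.
The target's mean motion on its circular orbit is ω₂ = √(μ/r₂³) = 8.1921×10^-9 rad/s.
Angle swept by the target during transfer: ω₂·t = 1.4345 rad = 82.19°.
The deep-space probe traverses 180° on the transfer ellipse, so the target must lead by 180° − 82.19° = 97.8°.

φ = 97.8°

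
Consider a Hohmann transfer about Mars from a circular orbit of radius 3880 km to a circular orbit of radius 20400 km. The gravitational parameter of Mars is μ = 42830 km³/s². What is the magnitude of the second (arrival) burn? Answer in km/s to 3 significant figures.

Δv₂ = 0.630 km/s

Semi-major axis of the transfer orbit: a_t = (3880 + 20400)/2 = 12140 km.
Circular speed at r = 20400 km: v_c = √(μ/r) = 1.449 km/s.
Transfer-orbit speed at the same r (vis-viva, a = a_t): v_t = √[μ(2/r − 1/a_t)] = 0.8192 km/s.
Δv₂ = |v_t − v_c| = |0.8192 − 1.449| = 0.6298 km/s.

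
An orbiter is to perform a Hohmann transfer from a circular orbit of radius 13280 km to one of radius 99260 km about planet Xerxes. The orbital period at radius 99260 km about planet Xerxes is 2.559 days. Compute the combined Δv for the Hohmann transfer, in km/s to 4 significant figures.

Δv = 3.981 km/s

From Kepler's third law T² = 4π²r³/μ at r = 99260 km, T = 2.559 days = 2.559 × 86400 s = 2.210976×10^5 s: μ = 4π²r³/T² = 7.89795×10^5 km³/s².
Semi-major axis of the transfer orbit: a_t = (13280 + 99260)/2 = 56270 km.
At r₁ the circular-orbit speed is v₁ = √(μ/r₁) = 7.7118 km/s.
On the transfer ellipse at r₁, vis-viva equation gives v_p = √[μ(2/r₁ − 1/a_t)] = 10.243 km/s.
First burn Δv₁ = |v_p − v₁| = 2.531 km/s.
At r₂, v₂ = √(μ/r₂) = 2.82079 km/s.
Transfer-orbit speed at r₂: v_a = √[μ(2/r₂ − 1/a_t)] = 1.37035 km/s.
Second burn Δv₂ = |v₂ − v_a| = 1.450 km/s.
Δv = Δv₁ + Δv₂ = 2.531 + 1.450 = 3.981 km/s.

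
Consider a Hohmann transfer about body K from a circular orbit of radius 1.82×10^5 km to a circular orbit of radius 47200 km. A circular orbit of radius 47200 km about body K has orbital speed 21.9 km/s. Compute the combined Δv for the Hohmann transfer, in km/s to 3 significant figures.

From the circular-orbit relation v² = μ/r at r = 47200 km: μ = v²r = (21.9)² × 47200 = 2.26376×10^7 km³/s².
Transfer-ellipse semi-major axis a_t = (r₁ + r₂)/2 = (1.820×10^5 + 47200)/2 = 1.146×10^5 km.
Circular speed at r₁: v₁ = √(μ/r₁) = √(2.26376×10^7/1.820×10^5) = 11.1527 km/s.
Transfer-orbit speed at r₁ (vis-viva): v_a = √[μ(2/r₁ − 1/a_t)] = 7.15745 km/s.
First burn Δv₁ = |v_a − v₁| = 3.995 km/s.
At r₂, v₂ = √(μ/r₂) = 21.900 km/s.
Transfer-orbit speed at r₂: v_p = √[μ(2/r₂ − 1/a_t)] = 27.599 km/s.
Second burn Δv₂ = |v₂ − v_p| = 5.699 km/s.
Total Δv = Δv₁ + Δv₂ = 9.694 km/s.

Δv = 9.69 km/s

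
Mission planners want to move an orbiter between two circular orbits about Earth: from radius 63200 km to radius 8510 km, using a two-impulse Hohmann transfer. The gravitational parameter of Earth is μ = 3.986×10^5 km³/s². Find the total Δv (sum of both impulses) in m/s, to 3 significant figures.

The Hohmann ellipse has a_t = (r₁ + r₂)/2 = 35855 km.
Circular speed at r₁: v₁ = √(μ/r₁) = √(3.986×10^5/63200) = 2.511 km/s.
On the transfer ellipse at r₁, vis-viva gives v_a = √[μ(2/r₁ − 1/a_t)] = 1.223 km/s.
First burn Δv₁ = |v_a − v₁| = 1.288 km/s.
At r₂, v₂ = √(μ/r₂) = 6.844 km/s.
Transfer-orbit speed at r₂: v_p = √[μ(2/r₂ − 1/a_t)] = 9.086 km/s.
Second burn Δv₂ = |v₂ − v_p| = 2.242 km/s.
Total Δv = Δv₁ + Δv₂ = 3.530 km/s.

Δv = 3530 m/s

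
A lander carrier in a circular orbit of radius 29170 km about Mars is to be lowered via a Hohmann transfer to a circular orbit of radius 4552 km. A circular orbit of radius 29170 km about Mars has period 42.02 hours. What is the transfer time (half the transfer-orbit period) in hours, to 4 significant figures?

From Kepler's third law T² = 4π²r³/μ at r = 29170 km, T = 42.02 hours = 42.02 × 3600 s = 1.51272×10^5 s: μ = 4π²r³/T² = 42820.5 km³/s².
The Hohmann ellipse has a_t = (r₁ + r₂)/2 = 16861 km.
Half the transfer-orbit period gives t = π√(a_t³/μ) = 33240 s.
Converting: 33240 s ÷ 3600 s/hour = 9.233 hours.

t = 9.233 hours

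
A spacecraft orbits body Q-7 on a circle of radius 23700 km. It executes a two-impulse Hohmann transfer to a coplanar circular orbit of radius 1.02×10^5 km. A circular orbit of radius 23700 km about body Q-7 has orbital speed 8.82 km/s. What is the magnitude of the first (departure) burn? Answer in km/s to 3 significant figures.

From the circular-orbit relation v² = μ/r at r = 23700 km: μ = v²r = (8.82)² × 23700 = 1.84368×10^6 km³/s².
Transfer-ellipse semi-major axis a_t = (r₁ + r₂)/2 = (23700 + 1.020×10^5)/2 = 62850 km.
On the circular orbit at r = 23700 km, v_c = √(μ/r) = 8.8200 km/s.
Vis-viva on the transfer ellipse at r = 23700 km gives v_t = √[μ(2/r − 1/a_t)] = 11.236 km/s.
Δv₁ = |v_t − v_c| = |11.236 − 8.8200| = 2.416 km/s.

Δv₁ = 2.42 km/s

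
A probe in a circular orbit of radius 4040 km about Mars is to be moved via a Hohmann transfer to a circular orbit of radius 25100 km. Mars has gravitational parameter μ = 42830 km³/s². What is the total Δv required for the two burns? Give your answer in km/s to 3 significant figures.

Δv = 1.64 km/s

The Hohmann ellipse has a_t = (r₁ + r₂)/2 = 14570 km.
At r₁ the circular-orbit speed is v₁ = √(μ/r₁) = 3.256 km/s.
On the transfer ellipse at r₁, v² = μ(2/r − 1/a) gives v_p = √[μ(2/r₁ − 1/a_t)] = 4.274 km/s.
First burn Δv₁ = |v_p − v₁| = 1.018 km/s.
At r₂, v₂ = √(μ/r₂) = 1.3063 km/s.
Transfer-orbit speed at r₂: v_a = √[μ(2/r₂ − 1/a_t)] = 0.68786 km/s.
Second burn Δv₂ = |v₂ − v_a| = 0.6184 km/s.
Total Δv = Δv₁ + Δv₂ = 1.636 km/s.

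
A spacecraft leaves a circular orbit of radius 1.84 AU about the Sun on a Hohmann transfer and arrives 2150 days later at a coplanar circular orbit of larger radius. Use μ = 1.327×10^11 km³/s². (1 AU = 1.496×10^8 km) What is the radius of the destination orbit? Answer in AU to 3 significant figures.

In km: r₁ = 1.84 × 1.496×10^8 = 2.75264×10^8 km.
Transfer time t = 2150 days = 1.8576×10^8 s, and t = π√(a_t³/μ).
So a_t = (μ t²/π²)^(1/3) = (1.327×10^11 × (1.8576×10^8)² / π²)^(1/3) = 7.7415×10^8 km.
Since a_t = (r₁ + r₂)/2, r₂ = 2a_t − r₁ = 2×7.7415×10^8 − 2.75264×10^8 = 1.273036×10^9 km.
In AU: r₂ = 1.273036×10^9 / 1.496×10^8 = 8.51 AU.

r₂ = 8.51 AU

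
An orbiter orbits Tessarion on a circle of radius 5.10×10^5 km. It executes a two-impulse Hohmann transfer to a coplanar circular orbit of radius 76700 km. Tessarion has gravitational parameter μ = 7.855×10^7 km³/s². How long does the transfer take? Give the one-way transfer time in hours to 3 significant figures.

Transfer-ellipse semi-major axis a_t = (r₁ + r₂)/2 = (5.100×10^5 + 76700)/2 = 2.9335×10^5 km.
Half the transfer-orbit period gives t = π√(a_t³/μ) = 56320 s.
Converting: 56320 s ÷ 3600 s/hour = 15.6 hours.

t = 15.6 hours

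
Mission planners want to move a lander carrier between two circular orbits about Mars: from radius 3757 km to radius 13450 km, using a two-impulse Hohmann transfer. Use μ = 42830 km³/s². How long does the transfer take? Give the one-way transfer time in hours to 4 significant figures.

t = 3.365 hours

Semi-major axis of the transfer orbit: a_t = (3757 + 13450)/2 = 8603.5 km.
Half the transfer-orbit period gives t = π√(a_t³/μ) = 12114 s.
Converting: 12114 s ÷ 3600 s/hour = 3.365 hours.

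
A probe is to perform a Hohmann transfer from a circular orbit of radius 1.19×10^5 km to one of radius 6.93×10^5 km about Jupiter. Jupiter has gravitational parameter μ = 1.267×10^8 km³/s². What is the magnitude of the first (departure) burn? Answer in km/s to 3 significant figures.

Semi-major axis of the transfer orbit: a_t = (1.190×10^5 + 6.930×10^5)/2 = 4.060×10^5 km.
Circular speed at r = 1.190×10^5 km: v_c = √(μ/r) = 32.63 km/s.
Transfer-orbit speed at the same r (vis-viva, a = a_t): v_t = √[μ(2/r − 1/a_t)] = 42.63 km/s.
Δv₁ = |v_t − v_c| = |42.63 − 32.63| = 10.00 km/s.

Δv₁ = 10.0 km/s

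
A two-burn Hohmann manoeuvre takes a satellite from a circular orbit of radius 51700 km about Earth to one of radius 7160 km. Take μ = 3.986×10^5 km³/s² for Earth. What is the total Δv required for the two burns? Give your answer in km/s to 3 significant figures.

The Hohmann ellipse has a_t = (r₁ + r₂)/2 = 29430 km.
Circular speed at r₁: v₁ = √(μ/r₁) = √(3.986×10^5/51700) = 2.777 km/s.
Transfer-orbit speed at r₁ (v² = μ(2/r − 1/a)): v_a = √[μ(2/r₁ − 1/a_t)] = 1.370 km/s.
First burn Δv₁ = |v_a − v₁| = 1.407 km/s.
At r₂, v₂ = √(μ/r₂) = 7.461 km/s.
Transfer-orbit speed at r₂: v_p = √[μ(2/r₂ − 1/a_t)] = 9.889 km/s.
Second burn Δv₂ = |v₂ − v_p| = 2.428 km/s.
Total Δv = Δv₁ + Δv₂ = 3.835 km/s.

Δv = 3.84 km/s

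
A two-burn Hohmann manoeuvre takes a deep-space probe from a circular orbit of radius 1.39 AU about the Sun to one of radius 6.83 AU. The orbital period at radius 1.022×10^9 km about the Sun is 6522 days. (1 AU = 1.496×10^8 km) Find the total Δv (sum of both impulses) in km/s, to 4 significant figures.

Δv = 12.07 km/s

From Kepler's third law T² = 4π²r³/μ at r = 1.022×10^9 km, T = 6522 days = 6522 × 86400 s = 5.635008×10^8 s: μ = 4π²r³/T² = 1.32716×10^11 km³/s².
In km: r₁ = 1.39 × 1.496×10^8 = 2.07944×10^8 km; r₂ = 6.83 × 1.496×10^8 = 1.021768×10^9 km.
Transfer-ellipse semi-major axis a_t = (r₁ + r₂)/2 = (2.07944×10^8 + 1.021768×10^9)/2 = 6.14856×10^8 km.
Circular speed at r₁: v₁ = √(μ/r₁) = √(1.32716×10^11/2.07944×10^8) = 25.263 km/s.
Transfer-orbit speed at r₁ (vis-viva equation): v_p = √[μ(2/r₁ − 1/a_t)] = 32.567 km/s.
First burn Δv₁ = |v_p − v₁| = 7.304 km/s.
Circular speed at r₂: v₂ = √(μ/r₂) = 11.397 km/s.
Transfer-orbit speed at r₂: v_a = √[μ(2/r₂ − 1/a_t)] = 6.6278 km/s.
Second burn Δv₂ = |v₂ − v_a| = 4.769 km/s.
Δv = Δv₁ + Δv₂ = 7.304 + 4.769 = 12.07 km/s.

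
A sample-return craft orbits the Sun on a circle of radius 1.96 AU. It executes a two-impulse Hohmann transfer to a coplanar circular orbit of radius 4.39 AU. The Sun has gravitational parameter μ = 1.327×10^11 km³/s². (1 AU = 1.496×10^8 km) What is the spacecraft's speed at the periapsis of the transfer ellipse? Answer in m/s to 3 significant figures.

In km: r₁ = 1.96 × 1.496×10^8 = 2.93216×10^8 km; r₂ = 4.39 × 1.496×10^8 = 6.56744×10^8 km.
Transfer-ellipse semi-major axis a_t = (r₁ + r₂)/2 = (2.93216×10^8 + 6.56744×10^8)/2 = 4.7498×10^8 km.
At periapsis, r = 2.93216×10^8 km.
Vis-viva: v = √[μ(2/r − 1/a_t)] = √[1.327×10^11 × (2/2.93216×10^8 − 1/4.7498×10^8)] = 25.02 km/s.

v = 25000 m/s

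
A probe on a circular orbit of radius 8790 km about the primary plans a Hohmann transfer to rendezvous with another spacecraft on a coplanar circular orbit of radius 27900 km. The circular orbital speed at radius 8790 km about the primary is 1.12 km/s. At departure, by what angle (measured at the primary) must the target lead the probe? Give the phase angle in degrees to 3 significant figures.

φ = 84.0°

From the circular-orbit relation v² = μ/r at r = 8790 km: μ = v²r = (1.12)² × 8790 = 11026.2 km³/s².
The Hohmann ellipse has a_t = (r₁ + r₂)/2 = 18345 km.
Transfer time t = π√(a_t³/μ) = 74340 s.
The target's mean motion on its circular orbit is ω₂ = √(μ/r₂³) = 2.253×10^-5 rad/s.
Angle swept by the target during transfer: ω₂·t = 1.675 rad = 95.97°.
The probe traverses 180° on the transfer ellipse, so the target must lead by 180° − 95.97° = 84.0°.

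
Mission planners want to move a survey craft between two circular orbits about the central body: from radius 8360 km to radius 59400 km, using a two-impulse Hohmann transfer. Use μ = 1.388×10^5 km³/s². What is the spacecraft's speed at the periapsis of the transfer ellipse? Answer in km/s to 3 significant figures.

v = 5.40 km/s

The Hohmann ellipse has a_t = (r₁ + r₂)/2 = 33880 km.
The periapsis of the transfer ellipse is at r = 8360 km.
Vis-viva: v = √[μ(2/r − 1/a_t)] = √[1.388×10^5 × (2/8360 − 1/33880)] = 5.395 km/s.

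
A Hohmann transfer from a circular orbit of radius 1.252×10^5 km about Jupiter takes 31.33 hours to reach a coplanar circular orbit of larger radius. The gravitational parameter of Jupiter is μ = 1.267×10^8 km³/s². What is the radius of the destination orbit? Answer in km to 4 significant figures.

Transfer time t = 31.33 hours = 1.12788×10^5 s, and t = π√(a_t³/μ).
So a_t = (μ t²/π²)^(1/3) = (1.267×10^8 × (1.12788×10^5)² / π²)^(1/3) = 5.4660×10^5 km.
Since a_t = (r₁ + r₂)/2, r₂ = 2a_t − r₁ = 2×5.4660×10^5 − 1.252×10^5 = 9.680×10^5 km.

r₂ = 9.680×10^5 km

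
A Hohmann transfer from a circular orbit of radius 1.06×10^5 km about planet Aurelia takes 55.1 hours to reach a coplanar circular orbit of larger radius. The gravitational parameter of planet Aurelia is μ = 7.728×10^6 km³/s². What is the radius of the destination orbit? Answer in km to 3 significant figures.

Transfer time t = 55.1 hours = 1.9836×10^5 s, and t = π√(a_t³/μ).
So a_t = (μ t²/π²)^(1/3) = (7.728×10^6 × (1.9836×10^5)² / π²)^(1/3) = 3.1349×10^5 km.
Since a_t = (r₁ + r₂)/2, r₂ = 2a_t − r₁ = 2×3.1349×10^5 − 1.060×10^5 = 5.2098×10^5 km.

r₂ = 5.21×10^5 km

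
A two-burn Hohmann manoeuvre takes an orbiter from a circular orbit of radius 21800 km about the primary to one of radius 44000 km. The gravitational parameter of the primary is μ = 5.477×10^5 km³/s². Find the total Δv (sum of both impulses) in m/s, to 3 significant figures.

The Hohmann ellipse has a_t = (r₁ + r₂)/2 = 32900 km.
At r₁ the circular-orbit speed is v₁ = √(μ/r₁) = 5.0124 km/s.
On the transfer ellipse at r₁, vis-viva gives v_p = √[μ(2/r₁ − 1/a_t)] = 5.7966 km/s.
First burn Δv₁ = |v_p − v₁| = 0.7842 km/s.
At r₂, v₂ = √(μ/r₂) = 3.5281 km/s.
Transfer-orbit speed at r₂: v_a = √[μ(2/r₂ − 1/a_t)] = 2.8719 km/s.
Second burn Δv₂ = |v₂ − v_a| = 0.6562 km/s.
Δv = Δv₁ + Δv₂ = 0.7842 + 0.6562 = 1.440 km/s.

Δv = 1440 m/s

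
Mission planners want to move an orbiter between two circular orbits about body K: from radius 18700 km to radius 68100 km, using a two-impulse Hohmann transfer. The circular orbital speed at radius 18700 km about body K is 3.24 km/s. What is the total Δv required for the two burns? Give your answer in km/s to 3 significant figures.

From the circular-orbit relation v² = μ/r at r = 18700 km: μ = v²r = (3.24)² × 18700 = 1.96305×10^5 km³/s².
Semi-major axis of the transfer orbit: a_t = (18700 + 68100)/2 = 43400 km.
Circular speed at r₁: v₁ = √(μ/r₁) = √(1.96305×10^5/18700) = 3.2400 km/s.
On the transfer ellipse at r₁, vis-viva equation gives v_p = √[μ(2/r₁ − 1/a_t)] = 4.0586 km/s.
First burn Δv₁ = |v_p − v₁| = 0.8186 km/s.
Circular speed at r₂: v₂ = √(μ/r₂) = 1.697822 km/s.
Transfer-orbit speed at r₂: v_a = √[μ(2/r₂ − 1/a_t)] = 1.114470 km/s.
Second burn Δv₂ = |v₂ − v_a| = 0.5834 km/s.
Total Δv = Δv₁ + Δv₂ = 1.402 km/s.

Δv = 1.40 km/s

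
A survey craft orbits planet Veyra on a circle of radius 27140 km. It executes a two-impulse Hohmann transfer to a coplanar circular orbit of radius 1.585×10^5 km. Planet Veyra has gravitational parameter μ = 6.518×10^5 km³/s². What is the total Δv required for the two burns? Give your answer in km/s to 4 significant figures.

Transfer-ellipse semi-major axis a_t = (r₁ + r₂)/2 = (27140 + 1.585×10^5)/2 = 92820 km.
Circular speed at r₁: v₁ = √(μ/r₁) = √(6.518×10^5/27140) = 4.9006 km/s.
On the transfer ellipse at r₁, vis-viva equation gives v_p = √[μ(2/r₁ − 1/a_t)] = 6.4039 km/s.
First burn Δv₁ = |v_p − v₁| = 1.5033 km/s.
At r₂, v₂ = √(μ/r₂) = 2.0278814 km/s.
Transfer-orbit speed at r₂: v_a = √[μ(2/r₂ − 1/a_t)] = 1.0965456 km/s.
Second burn Δv₂ = |v₂ − v_a| = 0.93134 km/s.
Δv = Δv₁ + Δv₂ = 1.5033 + 0.93134 = 2.435 km/s.

Δv = 2.435 km/s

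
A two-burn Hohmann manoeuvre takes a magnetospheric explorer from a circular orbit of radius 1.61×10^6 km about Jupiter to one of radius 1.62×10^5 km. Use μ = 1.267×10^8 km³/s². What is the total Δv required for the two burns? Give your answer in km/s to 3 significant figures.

Δv = 14.8 km/s

Semi-major axis of the transfer orbit: a_t = (1.610×10^6 + 1.620×10^5)/2 = 8.860×10^5 km.
Circular speed at r₁: v₁ = √(μ/r₁) = √(1.267×10^8/1.610×10^6) = 8.871 km/s.
On the transfer ellipse at r₁, vis-viva gives v_a = √[μ(2/r₁ − 1/a_t)] = 3.793 km/s.
First burn Δv₁ = |v_a − v₁| = 5.078 km/s.
At r₂, v₂ = √(μ/r₂) = 27.966 km/s.
Transfer-orbit speed at r₂: v_p = √[μ(2/r₂ − 1/a_t)] = 37.699 km/s.
Second burn Δv₂ = |v₂ − v_p| = 9.733 km/s.
Total Δv = Δv₁ + Δv₂ = 14.81 km/s.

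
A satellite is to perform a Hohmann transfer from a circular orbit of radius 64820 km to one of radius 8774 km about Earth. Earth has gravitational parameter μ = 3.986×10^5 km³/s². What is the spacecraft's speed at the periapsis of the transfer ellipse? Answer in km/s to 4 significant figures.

v = 8.946 km/s

The Hohmann ellipse has a_t = (r₁ + r₂)/2 = 36797 km.
At periapsis, r = 8774 km.
Vis-viva: v = √[μ(2/r − 1/a_t)] = √[3.986×10^5 × (2/8774 − 1/36797)] = 8.946 km/s.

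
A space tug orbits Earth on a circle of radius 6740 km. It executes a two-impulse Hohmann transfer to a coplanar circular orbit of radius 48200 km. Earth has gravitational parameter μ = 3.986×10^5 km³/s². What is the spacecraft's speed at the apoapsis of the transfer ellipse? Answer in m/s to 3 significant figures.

The Hohmann ellipse has a_t = (r₁ + r₂)/2 = 27470 km.
At apoapsis, r = 48200 km.
From the vis-viva equation, v = √[μ(2/r − 1/a_t)] = 1.424 km/s.

v = 1420 m/s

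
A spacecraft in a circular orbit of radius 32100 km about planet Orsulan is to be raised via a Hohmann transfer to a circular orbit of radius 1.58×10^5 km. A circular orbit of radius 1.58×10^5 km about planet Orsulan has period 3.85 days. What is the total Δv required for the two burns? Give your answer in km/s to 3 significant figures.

From Kepler's third law T² = 4π²r³/μ at r = 1.58×10^5 km, T = 3.85 days = 3.85 × 86400 s = 3.3264×10^5 s: μ = 4π²r³/T² = 1.40728×10^6 km³/s².
The Hohmann ellipse has a_t = (r₁ + r₂)/2 = 95050 km.
At r₁ the circular-orbit speed is v₁ = √(μ/r₁) = 6.6212 km/s.
Transfer-orbit speed at r₁ (vis-viva): v_p = √[μ(2/r₁ − 1/a_t)] = 8.5367 km/s.
First burn Δv₁ = |v_p − v₁| = 1.9155 km/s.
At r₂, v₂ = √(μ/r₂) = 2.98444 km/s.
Transfer-orbit speed at r₂: v_a = √[μ(2/r₂ − 1/a_t)] = 1.73436 km/s.
Second burn Δv₂ = |v₂ − v_a| = 1.2501 km/s.
Δv = Δv₁ + Δv₂ = 1.9155 + 1.2501 = 3.166 km/s.

Δv = 3.17 km/s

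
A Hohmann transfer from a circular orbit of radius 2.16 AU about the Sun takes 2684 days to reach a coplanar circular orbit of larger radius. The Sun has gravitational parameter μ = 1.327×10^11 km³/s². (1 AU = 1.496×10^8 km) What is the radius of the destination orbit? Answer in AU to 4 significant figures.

r₂ = 9.839 AU

In km: r₁ = 2.16 × 1.496×10^8 = 3.23136×10^8 km.
Transfer time t = 2684 days = 2.318976×10^8 s, and t = π√(a_t³/μ).
So a_t = (μ t²/π²)^(1/3) = (1.327×10^11 × (2.318976×10^8)² / π²)^(1/3) = 8.9754×10^8 km.
Since a_t = (r₁ + r₂)/2, r₂ = 2a_t − r₁ = 2×8.9754×10^8 − 3.23136×10^8 = 1.471944×10^9 km.
In AU: r₂ = 1.471944×10^9 / 1.496×10^8 = 9.839 AU.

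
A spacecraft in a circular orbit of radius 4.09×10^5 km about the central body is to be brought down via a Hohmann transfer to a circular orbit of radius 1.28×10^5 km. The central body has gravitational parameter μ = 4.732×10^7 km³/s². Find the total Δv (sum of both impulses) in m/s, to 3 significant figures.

The Hohmann ellipse has a_t = (r₁ + r₂)/2 = 2.685×10^5 km.
Circular speed at r₁: v₁ = √(μ/r₁) = √(4.732×10^7/4.090×10^5) = 10.7562 km/s.
Transfer-orbit speed at r₁ (v² = μ(2/r − 1/a)): v_a = √[μ(2/r₁ − 1/a_t)] = 7.42666 km/s.
First burn Δv₁ = |v_a − v₁| = 3.330 km/s.
At r₂, v₂ = √(μ/r₂) = 19.2273 km/s.
Transfer-orbit speed at r₂: v_p = √[μ(2/r₂ − 1/a_t)] = 23.7305 km/s.
Second burn Δv₂ = |v₂ − v_p| = 4.503 km/s.
Total Δv = Δv₁ + Δv₂ = 7.833 km/s.

Δv = 7830 m/s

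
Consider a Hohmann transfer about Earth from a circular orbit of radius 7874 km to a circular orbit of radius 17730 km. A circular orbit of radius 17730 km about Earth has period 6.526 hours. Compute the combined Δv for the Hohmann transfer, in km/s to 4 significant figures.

From Kepler's third law T² = 4π²r³/μ at r = 17730 km, T = 6.526 hours = 6.526 × 3600 s = 23493.6 s: μ = 4π²r³/T² = 3.98645×10^5 km³/s².
Transfer-ellipse semi-major axis a_t = (r₁ + r₂)/2 = (7874 + 17730)/2 = 12802 km.
At r₁ the circular-orbit speed is v₁ = √(μ/r₁) = 7.1153 km/s.
Transfer-orbit speed at r₁ (vis-viva equation): v_p = √[μ(2/r₁ − 1/a_t)] = 8.3736 km/s.
First burn Δv₁ = |v_p − v₁| = 1.258 km/s.
Circular speed at r₂: v₂ = √(μ/r₂) = 4.742 km/s.
Transfer-orbit speed at r₂: v_a = √[μ(2/r₂ − 1/a_t)] = 3.719 km/s.
Second burn Δv₂ = |v₂ − v_a| = 1.023 km/s.
Total Δv = Δv₁ + Δv₂ = 2.281 km/s.

Δv = 2.281 km/s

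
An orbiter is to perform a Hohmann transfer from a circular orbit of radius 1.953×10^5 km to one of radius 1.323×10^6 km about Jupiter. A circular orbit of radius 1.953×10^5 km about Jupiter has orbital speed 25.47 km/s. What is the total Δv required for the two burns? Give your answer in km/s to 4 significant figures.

From the circular-orbit relation v² = μ/r at r = 1.953×10^5 km: μ = v²r = (25.47)² × 1.953×10^5 = 1.26695×10^8 km³/s².
The Hohmann ellipse has a_t = (r₁ + r₂)/2 = 7.5915×10^5 km.
Circular speed at r₁: v₁ = √(μ/r₁) = √(1.26695×10^8/1.953×10^5) = 25.470 km/s.
Transfer-orbit speed at r₁ (v² = μ(2/r − 1/a)): v_p = √[μ(2/r₁ − 1/a_t)] = 33.624 km/s.
First burn Δv₁ = |v_p − v₁| = 8.154 km/s.
At r₂, v₂ = √(μ/r₂) = 9.7859 km/s.
Transfer-orbit speed at r₂: v_a = √[μ(2/r₂ − 1/a_t)] = 4.9635 km/s.
Second burn Δv₂ = |v₂ − v_a| = 4.822 km/s.
Total Δv = Δv₁ + Δv₂ = 12.98 km/s.

Δv = 12.98 km/s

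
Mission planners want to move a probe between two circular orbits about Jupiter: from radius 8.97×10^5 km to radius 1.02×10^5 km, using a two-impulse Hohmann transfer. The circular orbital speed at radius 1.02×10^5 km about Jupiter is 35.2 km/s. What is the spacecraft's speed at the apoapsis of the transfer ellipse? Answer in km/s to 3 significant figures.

v = 5.36 km/s

From the circular-orbit relation v² = μ/r at r = 1.02×10^5 km: μ = v²r = (35.2)² × 1.02×10^5 = 1.26382×10^8 km³/s².
Semi-major axis of the transfer orbit: a_t = (8.970×10^5 + 1.020×10^5)/2 = 4.995×10^5 km.
The apoapsis of the transfer ellipse is at r = 8.970×10^5 km.
Vis-viva: v = √[μ(2/r − 1/a_t)] = √[1.26382×10^8 × (2/8.970×10^5 − 1/4.995×10^5)] = 5.364 km/s.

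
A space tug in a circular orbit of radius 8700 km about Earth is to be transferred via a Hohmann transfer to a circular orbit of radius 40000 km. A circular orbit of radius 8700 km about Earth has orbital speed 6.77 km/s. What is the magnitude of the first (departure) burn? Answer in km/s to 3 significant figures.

From the circular-orbit relation v² = μ/r at r = 8700 km: μ = v²r = (6.77)² × 8700 = 3.98746×10^5 km³/s².
Semi-major axis of the transfer orbit: a_t = (8700 + 40000)/2 = 24350 km.
Circular speed at r = 8700 km: v_c = √(μ/r) = 6.770 km/s.
Vis-viva on the transfer ellipse at r = 8700 km gives v_t = √[μ(2/r − 1/a_t)] = 8.677 km/s.
Δv₁ = |v_t − v_c| = |8.677 − 6.770| = 1.907 km/s.

Δv₁ = 1.91 km/s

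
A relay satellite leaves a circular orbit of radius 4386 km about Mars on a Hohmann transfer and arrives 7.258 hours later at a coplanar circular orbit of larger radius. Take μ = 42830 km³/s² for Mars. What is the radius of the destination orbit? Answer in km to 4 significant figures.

Transfer time t = 7.258 hours = 26128.8 s, and t = π√(a_t³/μ).
So a_t = (μ t²/π²)^(1/3) = (42830 × (26128.8)² / π²)^(1/3) = 14362 km.
Since a_t = (r₁ + r₂)/2, r₂ = 2a_t − r₁ = 2×14362 − 4386 = 24338 km.

r₂ = 24340 km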